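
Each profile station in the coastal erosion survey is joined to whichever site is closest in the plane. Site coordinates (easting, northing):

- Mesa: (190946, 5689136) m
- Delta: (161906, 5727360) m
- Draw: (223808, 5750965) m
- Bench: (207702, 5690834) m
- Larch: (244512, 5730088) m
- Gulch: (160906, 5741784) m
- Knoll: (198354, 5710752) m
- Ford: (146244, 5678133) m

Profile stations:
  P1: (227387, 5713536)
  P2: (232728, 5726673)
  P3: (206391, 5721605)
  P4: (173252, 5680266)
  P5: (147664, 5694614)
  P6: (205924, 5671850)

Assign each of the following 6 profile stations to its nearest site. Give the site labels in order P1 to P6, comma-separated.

Larch, Larch, Knoll, Mesa, Ford, Bench

P1 → Larch (d²=567234329.00)
P2 → Larch (d²=150524881.00)
P3 → Knoll (d²=182380978.00)
P4 → Mesa (d²=391754536.00)
P5 → Ford (d²=273639761.00)
P6 → Bench (d²=363553540.00)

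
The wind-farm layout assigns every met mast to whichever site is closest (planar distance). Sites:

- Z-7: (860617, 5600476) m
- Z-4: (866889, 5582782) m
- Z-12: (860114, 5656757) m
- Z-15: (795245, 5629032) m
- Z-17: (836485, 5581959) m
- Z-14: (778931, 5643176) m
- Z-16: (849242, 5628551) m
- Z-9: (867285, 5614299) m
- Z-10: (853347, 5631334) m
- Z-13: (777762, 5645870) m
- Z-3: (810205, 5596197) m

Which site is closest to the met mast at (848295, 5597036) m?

Z-7

Squared distances to each site:
Z-7: 163665284.000; Z-4: 548913352.000; Z-12: 3706286602.000; Z-15: 3838046516.000; Z-17: 366792029.000; Z-14: 6940264096.000; Z-16: 994092034.000; Z-9: 658631269.000; Z-10: 1201875508.000; Z-13: 7359663645.000; Z-3: 1451552021.000.
Minimum at Z-7.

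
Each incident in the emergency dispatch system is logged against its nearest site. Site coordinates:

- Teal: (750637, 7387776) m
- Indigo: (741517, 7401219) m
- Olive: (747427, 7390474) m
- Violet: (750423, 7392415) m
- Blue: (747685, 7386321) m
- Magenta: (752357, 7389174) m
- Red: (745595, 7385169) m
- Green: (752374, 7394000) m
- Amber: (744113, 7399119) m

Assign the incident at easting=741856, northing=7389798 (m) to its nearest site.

Olive

Squared distances to each site:
Teal: 81194445.000; Indigo: 130554162.000; Olive: 31493017.000; Violet: 80242178.000; Blue: 46066770.000; Magenta: 110660377.000; Red: 35407762.000; Green: 128285128.000; Amber: 91975090.000.
Minimum at Olive.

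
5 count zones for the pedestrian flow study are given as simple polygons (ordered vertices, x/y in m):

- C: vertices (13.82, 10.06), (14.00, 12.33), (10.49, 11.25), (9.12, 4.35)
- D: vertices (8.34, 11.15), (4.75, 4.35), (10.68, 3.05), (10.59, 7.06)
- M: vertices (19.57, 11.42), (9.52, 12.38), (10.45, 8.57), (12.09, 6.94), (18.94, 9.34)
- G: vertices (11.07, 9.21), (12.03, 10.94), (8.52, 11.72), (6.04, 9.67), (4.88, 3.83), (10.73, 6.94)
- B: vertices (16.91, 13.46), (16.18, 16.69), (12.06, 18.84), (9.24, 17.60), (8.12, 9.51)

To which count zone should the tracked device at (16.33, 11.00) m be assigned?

Cast a ray rightward from (16.33, 11.00). For each polygon, the edges (by vertex number in listed order) whose endpoints lie on opposite sides of y = 11.00, where each meets that height, and whether that is right or left of the point:
C: 1–2 at x≈13.895 (left), 3–4 at x≈10.440 (left) → 0 crossings.
D: 1–2 at x≈8.261 (left), 4–1 at x≈8.423 (left) → 0 crossings.
M: 2–3 at x≈9.857 (left), 5–1 at x≈19.443 (right) → 1 crossing.
G: 2–3 at x≈11.760 (left), 3–4 at x≈7.649 (left) → 0 crossings.
B: 4–5 at x≈8.326 (left), 5–1 at x≈11.436 (left) → 0 crossings.
Only M has an odd count, so the point is inside M.

M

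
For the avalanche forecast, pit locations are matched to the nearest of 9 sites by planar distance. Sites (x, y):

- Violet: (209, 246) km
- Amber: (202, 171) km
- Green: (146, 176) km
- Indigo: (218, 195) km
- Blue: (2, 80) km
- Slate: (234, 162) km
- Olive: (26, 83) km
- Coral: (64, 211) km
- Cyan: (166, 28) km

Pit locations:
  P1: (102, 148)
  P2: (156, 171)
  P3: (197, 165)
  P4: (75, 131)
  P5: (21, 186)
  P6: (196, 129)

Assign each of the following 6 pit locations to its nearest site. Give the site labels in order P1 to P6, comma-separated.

P1 → Green (d²=2720.00)
P2 → Green (d²=125.00)
P3 → Amber (d²=61.00)
P4 → Olive (d²=4705.00)
P5 → Coral (d²=2474.00)
P6 → Amber (d²=1800.00)

Green, Green, Amber, Olive, Coral, Amber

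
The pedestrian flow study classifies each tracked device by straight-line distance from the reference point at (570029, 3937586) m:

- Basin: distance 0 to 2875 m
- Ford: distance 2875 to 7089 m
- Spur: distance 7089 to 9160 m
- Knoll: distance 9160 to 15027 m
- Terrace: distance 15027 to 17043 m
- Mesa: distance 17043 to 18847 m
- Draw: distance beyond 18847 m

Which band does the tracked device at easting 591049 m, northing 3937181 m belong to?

Distance = √((591049−570029)² + (3937181−3937586)²) = √(441840400.000 + 164025.000) = 21023.901 m.
18847 ≤ 21023.901 < ∞ → Draw.

Draw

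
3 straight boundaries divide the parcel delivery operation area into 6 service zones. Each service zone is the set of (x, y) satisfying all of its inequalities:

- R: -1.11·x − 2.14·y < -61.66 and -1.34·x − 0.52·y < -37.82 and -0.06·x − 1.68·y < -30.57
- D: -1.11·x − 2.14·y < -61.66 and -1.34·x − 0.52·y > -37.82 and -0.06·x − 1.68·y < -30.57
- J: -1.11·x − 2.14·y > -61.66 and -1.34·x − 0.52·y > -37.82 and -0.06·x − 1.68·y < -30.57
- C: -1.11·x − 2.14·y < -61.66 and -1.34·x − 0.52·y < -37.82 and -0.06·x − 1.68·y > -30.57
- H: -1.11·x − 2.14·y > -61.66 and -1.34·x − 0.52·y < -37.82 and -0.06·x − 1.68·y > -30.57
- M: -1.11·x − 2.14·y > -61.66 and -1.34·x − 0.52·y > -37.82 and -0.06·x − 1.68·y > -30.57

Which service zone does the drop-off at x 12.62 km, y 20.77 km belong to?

-1.11·12.62 − 2.14·20.77 = -58.456, which is > -61.66
-1.34·12.62 − 0.52·20.77 = -27.711, which is > -37.82
-0.06·12.62 − 1.68·20.77 = -35.651, which is < -30.57
This sign pattern matches J.

J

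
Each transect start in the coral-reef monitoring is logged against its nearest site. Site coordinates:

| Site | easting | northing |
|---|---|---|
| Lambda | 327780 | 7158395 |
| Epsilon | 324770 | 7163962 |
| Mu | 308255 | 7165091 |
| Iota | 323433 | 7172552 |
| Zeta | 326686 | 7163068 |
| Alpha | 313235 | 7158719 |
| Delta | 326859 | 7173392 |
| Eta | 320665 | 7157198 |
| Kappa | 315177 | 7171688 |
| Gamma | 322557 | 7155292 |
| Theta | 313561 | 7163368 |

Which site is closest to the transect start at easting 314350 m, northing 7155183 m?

Alpha

Squared distances to each site:
Lambda: 190681844.000; Epsilon: 185647241.000; Mu: 135317489.000; Iota: 384183050.000; Zeta: 214350121.000; Alpha: 13746521.000; Delta: 488042762.000; Eta: 43939450.000; Kappa: 273098954.000; Gamma: 67366730.000; Theta: 67616746.000.
Minimum at Alpha.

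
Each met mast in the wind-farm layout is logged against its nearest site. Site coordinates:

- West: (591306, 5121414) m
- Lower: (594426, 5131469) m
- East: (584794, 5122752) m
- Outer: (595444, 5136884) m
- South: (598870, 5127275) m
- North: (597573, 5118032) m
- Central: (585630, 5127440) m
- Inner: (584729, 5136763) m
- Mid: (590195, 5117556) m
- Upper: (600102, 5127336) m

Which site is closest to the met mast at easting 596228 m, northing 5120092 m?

North

Squared distances to each site:
West: 25973768.000; Lower: 132683333.000; East: 137811956.000; Outer: 282585920.000; South: 58575653.000; North: 6052625.000; Central: 166310708.000; Inner: 410149242.000; Mid: 42828385.000; Upper: 67483412.000.
Minimum at North.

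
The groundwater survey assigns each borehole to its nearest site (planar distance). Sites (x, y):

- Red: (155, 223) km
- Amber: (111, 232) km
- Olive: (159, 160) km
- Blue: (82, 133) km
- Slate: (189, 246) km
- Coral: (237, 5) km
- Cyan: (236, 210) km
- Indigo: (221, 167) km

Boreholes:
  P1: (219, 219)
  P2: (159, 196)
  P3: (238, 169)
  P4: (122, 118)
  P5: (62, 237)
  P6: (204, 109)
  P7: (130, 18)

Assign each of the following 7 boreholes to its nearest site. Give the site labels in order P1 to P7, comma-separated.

Cyan, Red, Indigo, Blue, Amber, Indigo, Coral

P1 → Cyan (d²=370.00)
P2 → Red (d²=745.00)
P3 → Indigo (d²=293.00)
P4 → Blue (d²=1825.00)
P5 → Amber (d²=2426.00)
P6 → Indigo (d²=3653.00)
P7 → Coral (d²=11618.00)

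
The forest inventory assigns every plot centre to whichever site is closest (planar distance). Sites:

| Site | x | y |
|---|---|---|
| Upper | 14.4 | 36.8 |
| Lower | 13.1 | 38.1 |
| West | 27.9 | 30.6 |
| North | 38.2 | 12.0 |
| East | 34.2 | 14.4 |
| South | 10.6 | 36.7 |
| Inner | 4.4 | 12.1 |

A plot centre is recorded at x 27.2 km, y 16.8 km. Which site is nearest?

Squared distances to each site:
Upper: 563.840; Lower: 652.500; West: 190.930; North: 144.040; East: 54.760; South: 671.570; Inner: 541.930.
Minimum at East.

East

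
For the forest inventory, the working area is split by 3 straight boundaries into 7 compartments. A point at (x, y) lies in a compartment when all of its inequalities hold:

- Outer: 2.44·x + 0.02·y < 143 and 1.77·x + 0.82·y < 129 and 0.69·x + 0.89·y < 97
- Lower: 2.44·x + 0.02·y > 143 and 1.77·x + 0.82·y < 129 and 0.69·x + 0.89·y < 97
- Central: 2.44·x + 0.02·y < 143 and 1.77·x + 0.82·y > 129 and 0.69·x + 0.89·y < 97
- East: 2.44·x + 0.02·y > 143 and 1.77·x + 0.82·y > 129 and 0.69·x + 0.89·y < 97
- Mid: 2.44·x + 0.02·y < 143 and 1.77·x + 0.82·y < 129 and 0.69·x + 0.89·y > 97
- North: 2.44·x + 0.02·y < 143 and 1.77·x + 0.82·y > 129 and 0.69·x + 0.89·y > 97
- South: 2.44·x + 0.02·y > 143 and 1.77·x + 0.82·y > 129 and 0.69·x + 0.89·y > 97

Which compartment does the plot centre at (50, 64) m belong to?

Central

2.44·50 + 0.02·64 = 123.280, which is < 143
1.77·50 + 0.82·64 = 140.980, which is > 129
0.69·50 + 0.89·64 = 91.460, which is < 97
This sign pattern matches Central.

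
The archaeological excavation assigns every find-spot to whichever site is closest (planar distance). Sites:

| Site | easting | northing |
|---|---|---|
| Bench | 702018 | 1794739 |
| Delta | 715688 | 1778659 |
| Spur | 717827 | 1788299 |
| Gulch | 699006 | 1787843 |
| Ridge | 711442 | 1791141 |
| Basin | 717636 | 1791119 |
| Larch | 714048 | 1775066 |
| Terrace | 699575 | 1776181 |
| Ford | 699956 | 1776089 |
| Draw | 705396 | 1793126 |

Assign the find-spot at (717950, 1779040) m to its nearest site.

Delta

Squared distances to each site:
Bench: 500287225.000; Delta: 5261805.000; Spur: 85744210.000; Gulch: 436367945.000; Ridge: 188788265.000; Basin: 146000837.000; Larch: 31018280.000; Terrace: 345814506.000; Ford: 332492437.000; Draw: 356018312.000.
Minimum at Delta.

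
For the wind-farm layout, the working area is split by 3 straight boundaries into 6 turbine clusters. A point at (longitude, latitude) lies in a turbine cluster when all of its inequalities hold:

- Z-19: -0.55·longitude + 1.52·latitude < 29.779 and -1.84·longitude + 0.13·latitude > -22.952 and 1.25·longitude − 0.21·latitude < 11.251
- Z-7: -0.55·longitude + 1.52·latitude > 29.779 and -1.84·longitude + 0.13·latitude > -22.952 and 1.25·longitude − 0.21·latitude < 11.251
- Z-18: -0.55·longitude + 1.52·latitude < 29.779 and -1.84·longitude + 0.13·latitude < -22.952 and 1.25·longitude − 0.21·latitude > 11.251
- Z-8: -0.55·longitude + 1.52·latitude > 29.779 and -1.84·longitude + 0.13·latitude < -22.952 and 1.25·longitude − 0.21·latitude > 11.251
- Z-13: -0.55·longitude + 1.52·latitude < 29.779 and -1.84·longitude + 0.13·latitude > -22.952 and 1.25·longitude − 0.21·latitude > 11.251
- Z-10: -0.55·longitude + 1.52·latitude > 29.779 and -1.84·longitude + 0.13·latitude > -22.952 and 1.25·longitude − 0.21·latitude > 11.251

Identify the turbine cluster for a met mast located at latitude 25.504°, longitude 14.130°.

Z-10

-0.55·14.130 + 1.52·25.504 = 30.995, which is > 29.779
-1.84·14.130 + 0.13·25.504 = -22.684, which is > -22.952
1.25·14.130 − 0.21·25.504 = 12.307, which is > 11.251
This sign pattern matches Z-10.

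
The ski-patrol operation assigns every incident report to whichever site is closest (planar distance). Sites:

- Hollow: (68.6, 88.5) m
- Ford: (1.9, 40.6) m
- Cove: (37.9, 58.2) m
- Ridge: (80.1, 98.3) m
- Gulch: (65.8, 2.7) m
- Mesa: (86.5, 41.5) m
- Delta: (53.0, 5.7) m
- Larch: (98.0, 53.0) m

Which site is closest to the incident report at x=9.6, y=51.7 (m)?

Squared distances to each site:
Hollow: 4835.240; Ford: 182.500; Cove: 843.140; Ridge: 7141.810; Gulch: 5559.440; Mesa: 6017.650; Delta: 3999.560; Larch: 7816.250.
Minimum at Ford.

Ford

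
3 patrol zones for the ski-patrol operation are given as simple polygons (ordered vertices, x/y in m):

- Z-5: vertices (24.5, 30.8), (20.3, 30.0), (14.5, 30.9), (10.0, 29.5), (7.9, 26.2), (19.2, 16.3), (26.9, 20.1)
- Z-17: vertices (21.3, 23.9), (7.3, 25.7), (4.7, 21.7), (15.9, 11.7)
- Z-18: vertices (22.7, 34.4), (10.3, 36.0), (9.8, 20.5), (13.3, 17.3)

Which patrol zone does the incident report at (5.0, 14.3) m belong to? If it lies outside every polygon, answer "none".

Cast a ray rightward from (5.0, 14.3). For each polygon, the edges (by vertex number in listed order) whose endpoints lie on opposite sides of y = 14.3, where each meets that height, and whether that is right or left of the point:
Z-5: no edge straddles that height → 0 crossings.
Z-17: 3–4 at x≈12.99 (right), 4–1 at x≈17.05 (right) → 2 crossings.
Z-18: no edge straddles that height → 0 crossings.
All counts are even, so the point lies outside every listed polygon.

none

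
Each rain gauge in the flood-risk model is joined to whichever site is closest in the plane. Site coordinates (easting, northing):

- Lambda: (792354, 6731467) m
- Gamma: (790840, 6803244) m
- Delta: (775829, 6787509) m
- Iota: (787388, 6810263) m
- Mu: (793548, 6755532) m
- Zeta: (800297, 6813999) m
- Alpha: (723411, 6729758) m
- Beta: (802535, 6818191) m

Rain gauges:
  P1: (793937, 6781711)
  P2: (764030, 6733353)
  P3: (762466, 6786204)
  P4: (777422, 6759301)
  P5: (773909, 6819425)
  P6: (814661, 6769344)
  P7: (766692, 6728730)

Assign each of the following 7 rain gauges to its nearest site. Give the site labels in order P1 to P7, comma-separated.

Delta, Lambda, Delta, Mu, Iota, Mu, Lambda

P1 → Delta (d²=361516468.00)
P2 → Lambda (d²=805805972.00)
P3 → Delta (d²=180272794.00)
P4 → Mu (d²=274253237.00)
P5 → Iota (d²=265625685.00)
P6 → Mu (d²=636530113.00)
P7 → Lambda (d²=666029413.00)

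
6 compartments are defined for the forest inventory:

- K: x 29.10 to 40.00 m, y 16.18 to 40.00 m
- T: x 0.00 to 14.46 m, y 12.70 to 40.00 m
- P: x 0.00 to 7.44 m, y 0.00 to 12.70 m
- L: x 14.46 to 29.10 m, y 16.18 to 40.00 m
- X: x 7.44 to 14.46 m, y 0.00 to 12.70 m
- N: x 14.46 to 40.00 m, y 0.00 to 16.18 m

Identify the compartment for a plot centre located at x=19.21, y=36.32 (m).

The point has x = 19.21 and y = 36.32.
Only L satisfies 14.46 ≤ x ≤ 29.10 and 16.18 ≤ y ≤ 40.00.

L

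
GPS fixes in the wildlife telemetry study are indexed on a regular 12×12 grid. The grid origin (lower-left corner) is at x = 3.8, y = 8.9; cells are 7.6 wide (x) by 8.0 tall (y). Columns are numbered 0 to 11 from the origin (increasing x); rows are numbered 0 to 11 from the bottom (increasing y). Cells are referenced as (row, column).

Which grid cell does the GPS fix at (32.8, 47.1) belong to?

(4, 3)

Column index: ⌊(32.8 − 3.8) / 7.6⌋ = ⌊3.816⌋ = 3
Row offset from origin: ⌊(47.1 − 8.9) / 8.0⌋ = ⌊4.775⌋ = 4 → row 4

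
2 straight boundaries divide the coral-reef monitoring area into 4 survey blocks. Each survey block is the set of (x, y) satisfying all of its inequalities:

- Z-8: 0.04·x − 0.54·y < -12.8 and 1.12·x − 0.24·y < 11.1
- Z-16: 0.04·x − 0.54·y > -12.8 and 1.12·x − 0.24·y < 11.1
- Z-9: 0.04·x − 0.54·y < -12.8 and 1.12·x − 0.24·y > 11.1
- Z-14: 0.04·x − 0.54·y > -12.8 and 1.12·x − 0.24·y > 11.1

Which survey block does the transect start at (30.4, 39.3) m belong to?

Z-9

0.04·30.4 − 0.54·39.3 = -20.006, which is < -12.8
1.12·30.4 − 0.24·39.3 = 24.616, which is > 11.1
This sign pattern matches Z-9.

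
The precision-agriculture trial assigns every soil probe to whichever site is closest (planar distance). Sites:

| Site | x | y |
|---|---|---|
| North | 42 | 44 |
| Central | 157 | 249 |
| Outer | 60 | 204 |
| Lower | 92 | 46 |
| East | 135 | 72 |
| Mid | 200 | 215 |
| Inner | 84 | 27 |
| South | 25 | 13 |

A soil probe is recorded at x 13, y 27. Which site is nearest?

Squared distances to each site:
North: 1130.000; Central: 70020.000; Outer: 33538.000; Lower: 6602.000; East: 16909.000; Mid: 70313.000; Inner: 5041.000; South: 340.000.
Minimum at South.

South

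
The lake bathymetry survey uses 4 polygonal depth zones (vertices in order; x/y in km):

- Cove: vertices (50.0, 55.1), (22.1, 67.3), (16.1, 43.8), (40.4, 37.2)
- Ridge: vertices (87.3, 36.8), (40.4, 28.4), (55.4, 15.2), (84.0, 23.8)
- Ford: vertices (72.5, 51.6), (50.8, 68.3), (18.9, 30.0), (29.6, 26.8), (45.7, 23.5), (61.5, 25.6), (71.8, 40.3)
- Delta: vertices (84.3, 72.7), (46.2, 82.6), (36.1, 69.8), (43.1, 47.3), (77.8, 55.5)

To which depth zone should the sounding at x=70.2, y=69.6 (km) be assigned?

Cast a ray rightward from (70.2, 69.6). For each polygon, the edges (by vertex number in listed order) whose endpoints lie on opposite sides of y = 69.6, where each meets that height, and whether that is right or left of the point:
Cove: no edge straddles that height → 0 crossings.
Ridge: no edge straddles that height → 0 crossings.
Ford: no edge straddles that height → 0 crossings.
Delta: 3–4 at x≈36.16 (left), 5–1 at x≈83.13 (right) → 1 crossing.
Only Delta has an odd count, so the point is inside Delta.

Delta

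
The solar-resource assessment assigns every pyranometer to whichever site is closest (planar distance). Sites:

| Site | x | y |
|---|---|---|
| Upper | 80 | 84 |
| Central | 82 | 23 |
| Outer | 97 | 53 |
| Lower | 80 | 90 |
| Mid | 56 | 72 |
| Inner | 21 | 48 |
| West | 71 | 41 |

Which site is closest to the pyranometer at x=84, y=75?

Upper

Squared distances to each site:
Upper: 97.000; Central: 2708.000; Outer: 653.000; Lower: 241.000; Mid: 793.000; Inner: 4698.000; West: 1325.000.
Minimum at Upper.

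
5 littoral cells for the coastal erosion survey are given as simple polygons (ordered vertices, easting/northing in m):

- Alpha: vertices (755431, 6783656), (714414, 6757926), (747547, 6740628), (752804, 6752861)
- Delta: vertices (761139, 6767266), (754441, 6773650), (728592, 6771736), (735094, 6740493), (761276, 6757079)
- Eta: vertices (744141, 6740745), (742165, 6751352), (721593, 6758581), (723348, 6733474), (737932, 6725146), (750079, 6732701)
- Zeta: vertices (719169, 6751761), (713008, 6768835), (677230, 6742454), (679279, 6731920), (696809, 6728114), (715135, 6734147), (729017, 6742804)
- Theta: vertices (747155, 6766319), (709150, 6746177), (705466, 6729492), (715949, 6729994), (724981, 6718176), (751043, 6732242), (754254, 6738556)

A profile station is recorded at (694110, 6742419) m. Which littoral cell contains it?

Cast a ray rightward from (694110, 6742419). For each polygon, the edges (by vertex number in listed order) whose endpoints lie on opposite sides of northing = 6742419, where each meets that height, and whether that is right or left of the point:
Alpha: 2–3 at easting≈744116.5 (right), 3–4 at easting≈748316.7 (right) → 2 crossings.
Delta: 3–4 at easting≈734693.2 (right), 4–5 at easting≈738134.3 (right) → 2 crossings.
Eta: 1–2 at easting≈743829.1 (right), 3–4 at easting≈722722.7 (right) → 2 crossings.
Zeta: 3–4 at easting≈677236.8 (left), 6–7 at easting≈728399.6 (right) → 1 crossing.
Theta: 2–3 at easting≈708320.2 (right), 7–1 at easting≈753266.2 (right) → 2 crossings.
Only Zeta has an odd count, so the point is inside Zeta.

Zeta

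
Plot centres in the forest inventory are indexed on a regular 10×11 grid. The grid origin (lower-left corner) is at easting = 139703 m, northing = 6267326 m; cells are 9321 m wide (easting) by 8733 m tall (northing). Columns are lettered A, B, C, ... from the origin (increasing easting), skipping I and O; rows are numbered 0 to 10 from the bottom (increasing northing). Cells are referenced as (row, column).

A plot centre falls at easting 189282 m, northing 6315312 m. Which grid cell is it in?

Column index: ⌊(189282 − 139703) / 9321⌋ = ⌊5.319⌋ = 5 → column F
Row offset from origin: ⌊(6315312 − 6267326) / 8733⌋ = ⌊5.495⌋ = 5 → row 5

(5, F)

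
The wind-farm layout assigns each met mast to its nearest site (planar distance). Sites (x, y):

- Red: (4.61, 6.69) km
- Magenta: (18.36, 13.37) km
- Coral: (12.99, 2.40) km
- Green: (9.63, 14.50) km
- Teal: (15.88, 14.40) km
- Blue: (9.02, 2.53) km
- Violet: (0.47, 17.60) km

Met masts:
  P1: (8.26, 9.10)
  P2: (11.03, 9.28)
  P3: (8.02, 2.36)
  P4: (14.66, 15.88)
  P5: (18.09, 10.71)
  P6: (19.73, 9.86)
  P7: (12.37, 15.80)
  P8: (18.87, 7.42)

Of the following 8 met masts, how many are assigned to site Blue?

1

P1 → Red
P2 → Green
P3 → Blue
P4 → Teal
P5 → Magenta
P6 → Magenta
P7 → Green
P8 → Magenta
1 of the 8 goes to Blue.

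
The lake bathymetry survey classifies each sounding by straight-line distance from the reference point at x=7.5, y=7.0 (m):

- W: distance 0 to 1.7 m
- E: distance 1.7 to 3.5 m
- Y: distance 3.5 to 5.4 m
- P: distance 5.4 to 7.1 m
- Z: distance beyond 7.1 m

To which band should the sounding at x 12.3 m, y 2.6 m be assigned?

P

Distance = √((12.3−7.5)² + (2.6−7.0)²) = √(23.040 + 19.360) = 6.512 m.
5.4 ≤ 6.512 < 7.1 → P.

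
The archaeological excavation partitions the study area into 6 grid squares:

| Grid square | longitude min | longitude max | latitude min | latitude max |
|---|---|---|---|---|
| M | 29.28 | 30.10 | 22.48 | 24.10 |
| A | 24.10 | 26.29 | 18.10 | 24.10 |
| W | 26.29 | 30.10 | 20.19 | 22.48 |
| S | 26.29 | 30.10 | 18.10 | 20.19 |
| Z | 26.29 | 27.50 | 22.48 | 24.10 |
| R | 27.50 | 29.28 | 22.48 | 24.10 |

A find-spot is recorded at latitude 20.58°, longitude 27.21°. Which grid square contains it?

W

The point has longitude = 27.21 and latitude = 20.58.
Only W satisfies 26.29 ≤ longitude ≤ 30.10 and 20.19 ≤ latitude ≤ 22.48.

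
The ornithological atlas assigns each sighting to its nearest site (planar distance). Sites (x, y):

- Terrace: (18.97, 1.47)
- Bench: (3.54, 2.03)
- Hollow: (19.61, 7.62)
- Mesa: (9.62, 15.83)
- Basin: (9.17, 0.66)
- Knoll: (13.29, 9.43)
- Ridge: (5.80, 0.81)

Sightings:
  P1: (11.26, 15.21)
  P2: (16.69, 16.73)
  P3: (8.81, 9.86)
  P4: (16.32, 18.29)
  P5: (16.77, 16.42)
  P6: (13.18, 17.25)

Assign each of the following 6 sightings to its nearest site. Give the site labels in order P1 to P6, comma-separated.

Mesa, Mesa, Knoll, Mesa, Mesa, Mesa

P1 → Mesa (d²=3.07)
P2 → Mesa (d²=50.79)
P3 → Knoll (d²=20.26)
P4 → Mesa (d²=50.94)
P5 → Mesa (d²=51.47)
P6 → Mesa (d²=14.69)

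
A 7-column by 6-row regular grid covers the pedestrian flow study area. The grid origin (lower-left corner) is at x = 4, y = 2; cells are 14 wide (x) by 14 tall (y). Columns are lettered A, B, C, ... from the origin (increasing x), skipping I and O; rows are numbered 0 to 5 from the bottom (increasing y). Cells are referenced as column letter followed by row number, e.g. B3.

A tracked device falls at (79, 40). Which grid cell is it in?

F2

Column index: ⌊(79 − 4) / 14⌋ = ⌊5.357⌋ = 5 → column F
Row offset from origin: ⌊(40 − 2) / 14⌋ = ⌊2.714⌋ = 2 → row 2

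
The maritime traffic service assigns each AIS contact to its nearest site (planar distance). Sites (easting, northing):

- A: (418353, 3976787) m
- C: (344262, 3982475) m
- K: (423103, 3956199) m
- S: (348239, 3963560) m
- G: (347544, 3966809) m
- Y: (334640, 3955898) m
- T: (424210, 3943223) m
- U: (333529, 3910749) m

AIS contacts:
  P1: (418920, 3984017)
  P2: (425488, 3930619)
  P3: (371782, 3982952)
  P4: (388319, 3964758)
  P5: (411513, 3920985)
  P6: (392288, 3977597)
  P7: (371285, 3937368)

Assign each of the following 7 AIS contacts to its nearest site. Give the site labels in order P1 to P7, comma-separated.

P1 → A (d²=52594389.00)
P2 → T (d²=160494100.00)
P3 → C (d²=757577929.00)
P4 → A (d²=1046737997.00)
P5 → T (d²=655742453.00)
P6 → A (d²=680040325.00)
P7 → S (d²=1217138980.00)

A, T, C, A, T, A, S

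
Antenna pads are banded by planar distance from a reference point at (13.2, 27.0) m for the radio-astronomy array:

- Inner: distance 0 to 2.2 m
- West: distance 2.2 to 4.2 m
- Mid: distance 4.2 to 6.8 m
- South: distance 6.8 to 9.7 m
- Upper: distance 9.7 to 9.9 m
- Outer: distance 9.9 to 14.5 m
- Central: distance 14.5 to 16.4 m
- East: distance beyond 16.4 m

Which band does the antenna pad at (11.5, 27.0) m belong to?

Inner

Distance = √((11.5−13.2)² + (27.0−27.0)²) = √(2.890 + 0.000) = 1.700 m.
0 ≤ 1.700 < 2.2 → Inner.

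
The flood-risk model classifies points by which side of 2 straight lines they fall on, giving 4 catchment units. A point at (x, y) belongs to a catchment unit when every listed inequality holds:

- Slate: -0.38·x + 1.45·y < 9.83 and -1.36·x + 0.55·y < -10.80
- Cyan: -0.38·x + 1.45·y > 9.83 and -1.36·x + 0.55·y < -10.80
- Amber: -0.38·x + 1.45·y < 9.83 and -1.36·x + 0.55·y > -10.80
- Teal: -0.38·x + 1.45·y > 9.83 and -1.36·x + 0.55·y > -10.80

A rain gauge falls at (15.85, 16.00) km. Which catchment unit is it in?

Cyan

-0.38·15.85 + 1.45·16.00 = 17.177, which is > 9.83
-1.36·15.85 + 0.55·16.00 = -12.756, which is < -10.80
This sign pattern matches Cyan.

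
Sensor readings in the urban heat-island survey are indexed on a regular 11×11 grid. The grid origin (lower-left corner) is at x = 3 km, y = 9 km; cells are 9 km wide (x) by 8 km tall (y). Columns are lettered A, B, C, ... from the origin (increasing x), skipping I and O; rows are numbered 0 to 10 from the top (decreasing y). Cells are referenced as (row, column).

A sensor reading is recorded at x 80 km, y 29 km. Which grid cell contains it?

(8, J)

Column index: ⌊(80 − 3) / 9⌋ = ⌊8.556⌋ = 8 → column J
Row offset from origin: ⌊(29 − 9) / 8⌋ = ⌊2.500⌋ = 2 → row 8 (counted from top)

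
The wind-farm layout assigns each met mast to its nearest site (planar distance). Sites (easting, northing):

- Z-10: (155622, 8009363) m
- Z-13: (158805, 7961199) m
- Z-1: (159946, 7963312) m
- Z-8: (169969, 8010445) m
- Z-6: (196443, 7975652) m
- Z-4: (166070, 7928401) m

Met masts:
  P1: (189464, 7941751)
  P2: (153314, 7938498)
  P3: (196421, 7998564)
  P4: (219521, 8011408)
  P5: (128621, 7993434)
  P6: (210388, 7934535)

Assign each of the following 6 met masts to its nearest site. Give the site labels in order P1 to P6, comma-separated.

Z-4, Z-4, Z-6, Z-6, Z-10, Z-6

P1 → Z-4 (d²=725501736.00)
P2 → Z-4 (d²=264664945.00)
P3 → Z-6 (d²=524960228.00)
P4 → Z-6 (d²=1811085620.00)
P5 → Z-10 (d²=982787042.00)
P6 → Z-6 (d²=1885070714.00)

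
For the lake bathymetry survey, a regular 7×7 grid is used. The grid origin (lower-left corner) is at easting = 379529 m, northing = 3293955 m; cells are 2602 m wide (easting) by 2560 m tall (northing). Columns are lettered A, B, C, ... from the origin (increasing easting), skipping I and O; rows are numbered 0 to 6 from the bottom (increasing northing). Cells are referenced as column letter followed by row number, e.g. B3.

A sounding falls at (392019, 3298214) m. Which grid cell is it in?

Column index: ⌊(392019 − 379529) / 2602⌋ = ⌊4.800⌋ = 4 → column E
Row offset from origin: ⌊(3298214 − 3293955) / 2560⌋ = ⌊1.664⌋ = 1 → row 1

E1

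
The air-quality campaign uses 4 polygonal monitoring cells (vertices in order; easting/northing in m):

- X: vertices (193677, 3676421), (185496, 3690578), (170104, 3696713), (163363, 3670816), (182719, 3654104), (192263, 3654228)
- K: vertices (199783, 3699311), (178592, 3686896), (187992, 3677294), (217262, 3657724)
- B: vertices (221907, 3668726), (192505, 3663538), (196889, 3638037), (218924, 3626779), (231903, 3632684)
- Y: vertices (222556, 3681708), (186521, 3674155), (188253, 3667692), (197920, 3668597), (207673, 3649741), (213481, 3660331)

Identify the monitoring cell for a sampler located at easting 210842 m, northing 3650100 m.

B

Cast a ray rightward from (210842, 3650100). For each polygon, the edges (by vertex number in listed order) whose endpoints lie on opposite sides of northing = 3650100, where each meets that height, and whether that is right or left of the point:
X: no edge straddles that height → 0 crossings.
K: no edge straddles that height → 0 crossings.
B: 2–3 at easting≈194815.2 (left), 5–1 at easting≈227072.8 (right) → 1 crossing.
Y: 4–5 at easting≈207487.3 (left), 5–6 at easting≈207869.9 (left) → 0 crossings.
Only B has an odd count, so the point is inside B.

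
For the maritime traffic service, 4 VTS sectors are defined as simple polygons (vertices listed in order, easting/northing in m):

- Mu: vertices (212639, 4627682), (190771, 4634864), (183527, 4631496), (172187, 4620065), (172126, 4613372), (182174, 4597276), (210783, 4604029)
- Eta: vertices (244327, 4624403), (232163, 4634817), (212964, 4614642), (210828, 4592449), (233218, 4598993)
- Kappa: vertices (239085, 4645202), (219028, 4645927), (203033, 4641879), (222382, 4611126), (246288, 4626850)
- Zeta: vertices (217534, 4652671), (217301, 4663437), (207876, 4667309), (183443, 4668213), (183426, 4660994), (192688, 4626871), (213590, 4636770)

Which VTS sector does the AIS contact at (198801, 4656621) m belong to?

Zeta

Cast a ray rightward from (198801, 4656621). For each polygon, the edges (by vertex number in listed order) whose endpoints lie on opposite sides of northing = 4656621, where each meets that height, and whether that is right or left of the point:
Mu: no edge straddles that height → 0 crossings.
Eta: no edge straddles that height → 0 crossings.
Kappa: no edge straddles that height → 0 crossings.
Zeta: 1–2 at easting≈217448.5 (right), 5–6 at easting≈184613.0 (left) → 1 crossing.
Only Zeta has an odd count, so the point is inside Zeta.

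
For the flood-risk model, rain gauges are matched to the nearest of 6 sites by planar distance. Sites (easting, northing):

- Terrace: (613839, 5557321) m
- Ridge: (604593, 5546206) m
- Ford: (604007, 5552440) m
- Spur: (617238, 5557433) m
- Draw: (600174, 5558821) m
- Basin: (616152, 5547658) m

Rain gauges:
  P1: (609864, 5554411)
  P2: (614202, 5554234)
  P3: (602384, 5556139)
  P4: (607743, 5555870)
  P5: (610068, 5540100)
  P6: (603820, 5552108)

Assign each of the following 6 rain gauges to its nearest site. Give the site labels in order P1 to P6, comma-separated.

Terrace, Terrace, Draw, Ford, Ridge, Ford

P1 → Terrace (d²=24268725.00)
P2 → Terrace (d²=9661338.00)
P3 → Draw (d²=12077224.00)
P4 → Ford (d²=25722596.00)
P5 → Ridge (d²=67258861.00)
P6 → Ford (d²=145193.00)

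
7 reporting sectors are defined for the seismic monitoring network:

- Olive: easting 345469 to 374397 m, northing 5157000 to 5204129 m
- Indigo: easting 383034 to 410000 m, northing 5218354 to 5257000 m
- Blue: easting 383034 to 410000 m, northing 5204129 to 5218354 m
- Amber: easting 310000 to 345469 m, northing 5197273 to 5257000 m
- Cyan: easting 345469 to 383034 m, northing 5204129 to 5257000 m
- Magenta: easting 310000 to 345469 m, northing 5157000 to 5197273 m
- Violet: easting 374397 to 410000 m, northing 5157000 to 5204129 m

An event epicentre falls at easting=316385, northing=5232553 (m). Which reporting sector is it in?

The point has easting = 316385 and northing = 5232553.
Only Amber satisfies 310000 ≤ easting ≤ 345469 and 5197273 ≤ northing ≤ 5257000.

Amber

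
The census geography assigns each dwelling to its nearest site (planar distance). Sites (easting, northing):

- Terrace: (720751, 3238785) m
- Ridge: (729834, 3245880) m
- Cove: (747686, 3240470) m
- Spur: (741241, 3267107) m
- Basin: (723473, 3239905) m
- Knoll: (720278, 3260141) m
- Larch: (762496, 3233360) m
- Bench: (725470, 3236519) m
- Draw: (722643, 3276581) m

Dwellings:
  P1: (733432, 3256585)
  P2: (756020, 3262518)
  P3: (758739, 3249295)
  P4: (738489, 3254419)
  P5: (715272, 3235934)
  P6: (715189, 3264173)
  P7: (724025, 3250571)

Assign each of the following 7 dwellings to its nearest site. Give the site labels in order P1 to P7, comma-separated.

Ridge, Spur, Cove, Ridge, Terrace, Knoll, Ridge

P1 → Ridge (d²=127542629.00)
P2 → Spur (d²=239477762.00)
P3 → Cove (d²=200049434.00)
P4 → Ridge (d²=147823546.00)
P5 → Terrace (d²=38147642.00)
P6 → Knoll (d²=42154945.00)
P7 → Ridge (d²=55749962.00)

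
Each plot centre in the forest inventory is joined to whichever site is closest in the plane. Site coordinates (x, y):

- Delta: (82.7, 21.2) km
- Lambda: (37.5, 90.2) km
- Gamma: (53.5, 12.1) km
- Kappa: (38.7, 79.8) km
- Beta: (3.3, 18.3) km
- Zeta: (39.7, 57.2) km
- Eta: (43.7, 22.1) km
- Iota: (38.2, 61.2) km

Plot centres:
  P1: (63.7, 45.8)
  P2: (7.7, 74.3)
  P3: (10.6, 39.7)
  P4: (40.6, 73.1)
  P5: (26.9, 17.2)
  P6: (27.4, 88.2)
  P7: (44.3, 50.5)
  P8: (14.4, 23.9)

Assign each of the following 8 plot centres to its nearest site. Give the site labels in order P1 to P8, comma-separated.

P1 → Zeta (d²=705.96)
P2 → Kappa (d²=991.25)
P3 → Beta (d²=511.25)
P4 → Kappa (d²=48.50)
P5 → Eta (d²=306.25)
P6 → Lambda (d²=106.01)
P7 → Zeta (d²=66.05)
P8 → Beta (d²=154.57)

Zeta, Kappa, Beta, Kappa, Eta, Lambda, Zeta, Beta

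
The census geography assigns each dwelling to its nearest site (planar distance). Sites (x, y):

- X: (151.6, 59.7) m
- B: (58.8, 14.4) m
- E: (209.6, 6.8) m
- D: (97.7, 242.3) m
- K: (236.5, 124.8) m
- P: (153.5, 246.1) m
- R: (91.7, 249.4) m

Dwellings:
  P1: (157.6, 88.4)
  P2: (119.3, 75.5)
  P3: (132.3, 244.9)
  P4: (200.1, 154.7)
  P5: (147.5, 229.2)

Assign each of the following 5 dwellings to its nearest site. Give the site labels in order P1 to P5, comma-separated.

P1 → X (d²=859.69)
P2 → X (d²=1292.93)
P3 → P (d²=450.88)
P4 → K (d²=2218.97)
P5 → P (d²=321.61)

X, X, P, K, P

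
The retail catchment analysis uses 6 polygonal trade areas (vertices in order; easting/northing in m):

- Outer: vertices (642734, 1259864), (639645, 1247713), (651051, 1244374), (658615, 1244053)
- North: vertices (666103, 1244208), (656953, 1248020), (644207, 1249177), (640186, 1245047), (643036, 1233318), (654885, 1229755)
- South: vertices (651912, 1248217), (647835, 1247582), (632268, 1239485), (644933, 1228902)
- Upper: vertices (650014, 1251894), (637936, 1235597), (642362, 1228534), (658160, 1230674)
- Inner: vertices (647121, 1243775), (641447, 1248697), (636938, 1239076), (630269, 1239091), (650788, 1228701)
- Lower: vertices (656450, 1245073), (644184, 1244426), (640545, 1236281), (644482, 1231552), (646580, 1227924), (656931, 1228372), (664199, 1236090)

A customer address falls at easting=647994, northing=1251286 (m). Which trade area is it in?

Outer

Cast a ray rightward from (647994, 1251286). For each polygon, the edges (by vertex number in listed order) whose endpoints lie on opposite sides of northing = 1251286, where each meets that height, and whether that is right or left of the point:
Outer: 1–2 at easting≈640553.3 (left), 4–1 at easting≈651350.0 (right) → 1 crossing.
North: no edge straddles that height → 0 crossings.
South: no edge straddles that height → 0 crossings.
Upper: 1–2 at easting≈649563.4 (right), 4–1 at easting≈650247.4 (right) → 2 crossings.
Inner: no edge straddles that height → 0 crossings.
Lower: no edge straddles that height → 0 crossings.
Only Outer has an odd count, so the point is inside Outer.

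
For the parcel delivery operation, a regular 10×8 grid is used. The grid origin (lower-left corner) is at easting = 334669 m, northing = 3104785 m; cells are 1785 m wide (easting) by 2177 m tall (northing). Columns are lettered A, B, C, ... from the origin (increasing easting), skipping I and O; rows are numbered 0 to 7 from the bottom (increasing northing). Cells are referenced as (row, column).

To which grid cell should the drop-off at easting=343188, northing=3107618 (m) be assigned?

Column index: ⌊(343188 − 334669) / 1785⌋ = ⌊4.773⌋ = 4 → column E
Row offset from origin: ⌊(3107618 − 3104785) / 2177⌋ = ⌊1.301⌋ = 1 → row 1

(1, E)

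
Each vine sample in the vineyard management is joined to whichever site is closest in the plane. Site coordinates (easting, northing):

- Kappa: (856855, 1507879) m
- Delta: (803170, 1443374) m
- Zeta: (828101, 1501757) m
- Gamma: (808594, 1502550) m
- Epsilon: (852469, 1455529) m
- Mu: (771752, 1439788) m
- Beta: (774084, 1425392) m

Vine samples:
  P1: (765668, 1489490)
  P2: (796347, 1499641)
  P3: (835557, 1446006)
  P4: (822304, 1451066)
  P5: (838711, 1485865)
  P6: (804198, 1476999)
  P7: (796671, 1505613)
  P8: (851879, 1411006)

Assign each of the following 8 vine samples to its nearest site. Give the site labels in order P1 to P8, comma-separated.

Gamma, Gamma, Epsilon, Delta, Zeta, Gamma, Gamma, Epsilon

P1 → Gamma (d²=2013205076.00)
P2 → Gamma (d²=158451290.00)
P3 → Epsilon (d²=376703273.00)
P4 → Delta (d²=425276820.00)
P5 → Zeta (d²=365127764.00)
P6 → Gamma (d²=672178417.00)
P7 → Gamma (d²=151539898.00)
P8 → Epsilon (d²=1982645629.00)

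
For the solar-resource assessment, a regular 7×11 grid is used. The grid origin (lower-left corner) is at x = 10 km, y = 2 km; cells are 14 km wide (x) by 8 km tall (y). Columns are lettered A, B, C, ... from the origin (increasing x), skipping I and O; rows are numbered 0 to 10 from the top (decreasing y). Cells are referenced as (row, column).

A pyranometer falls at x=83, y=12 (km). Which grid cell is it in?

Column index: ⌊(83 − 10) / 14⌋ = ⌊5.214⌋ = 5 → column F
Row offset from origin: ⌊(12 − 2) / 8⌋ = ⌊1.250⌋ = 1 → row 9 (counted from top)

(9, F)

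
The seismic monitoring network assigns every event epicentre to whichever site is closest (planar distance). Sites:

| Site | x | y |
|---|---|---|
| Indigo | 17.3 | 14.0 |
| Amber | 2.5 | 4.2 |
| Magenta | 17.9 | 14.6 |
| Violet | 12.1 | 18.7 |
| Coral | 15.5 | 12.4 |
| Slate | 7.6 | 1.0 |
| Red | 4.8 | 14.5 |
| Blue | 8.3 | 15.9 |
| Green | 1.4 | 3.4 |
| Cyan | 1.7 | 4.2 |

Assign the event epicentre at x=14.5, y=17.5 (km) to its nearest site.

Violet

Squared distances to each site:
Indigo: 20.090; Amber: 320.890; Magenta: 19.970; Violet: 7.200; Coral: 27.010; Slate: 319.860; Red: 103.090; Blue: 41.000; Green: 370.420; Cyan: 340.730.
Minimum at Violet.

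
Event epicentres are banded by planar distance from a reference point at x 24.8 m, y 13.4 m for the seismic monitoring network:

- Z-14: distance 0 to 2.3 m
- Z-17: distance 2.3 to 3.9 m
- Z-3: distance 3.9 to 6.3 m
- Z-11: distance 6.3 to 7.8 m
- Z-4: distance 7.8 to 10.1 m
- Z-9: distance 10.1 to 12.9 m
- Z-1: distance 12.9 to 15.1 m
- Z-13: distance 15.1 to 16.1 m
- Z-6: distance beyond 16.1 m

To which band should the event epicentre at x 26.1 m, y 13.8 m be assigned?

Z-14

Distance = √((26.1−24.8)² + (13.8−13.4)²) = √(1.690 + 0.160) = 1.360 m.
0 ≤ 1.360 < 2.3 → Z-14.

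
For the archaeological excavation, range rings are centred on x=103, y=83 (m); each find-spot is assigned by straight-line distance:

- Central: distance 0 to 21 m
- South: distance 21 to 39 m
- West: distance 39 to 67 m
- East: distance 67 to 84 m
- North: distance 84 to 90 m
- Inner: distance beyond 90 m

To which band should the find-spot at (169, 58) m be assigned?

Distance = √((169−103)² + (58−83)²) = √(4356.000 + 625.000) = 70.576 m.
67 ≤ 70.576 < 84 → East.

East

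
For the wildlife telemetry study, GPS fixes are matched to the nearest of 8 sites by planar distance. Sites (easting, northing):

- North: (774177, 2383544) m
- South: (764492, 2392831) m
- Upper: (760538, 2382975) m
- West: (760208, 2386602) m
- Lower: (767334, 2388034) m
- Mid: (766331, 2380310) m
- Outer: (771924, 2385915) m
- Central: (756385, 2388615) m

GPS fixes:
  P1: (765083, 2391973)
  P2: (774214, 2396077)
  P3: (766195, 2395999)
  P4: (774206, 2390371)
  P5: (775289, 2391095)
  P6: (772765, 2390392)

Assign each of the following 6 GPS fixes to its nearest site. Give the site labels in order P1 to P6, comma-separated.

P1 → South (d²=1085445.00)
P2 → South (d²=105053800.00)
P3 → South (d²=12936433.00)
P4 → Outer (d²=25063460.00)
P5 → Outer (d²=38155625.00)
P6 → Outer (d²=20750810.00)

South, South, South, Outer, Outer, Outer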